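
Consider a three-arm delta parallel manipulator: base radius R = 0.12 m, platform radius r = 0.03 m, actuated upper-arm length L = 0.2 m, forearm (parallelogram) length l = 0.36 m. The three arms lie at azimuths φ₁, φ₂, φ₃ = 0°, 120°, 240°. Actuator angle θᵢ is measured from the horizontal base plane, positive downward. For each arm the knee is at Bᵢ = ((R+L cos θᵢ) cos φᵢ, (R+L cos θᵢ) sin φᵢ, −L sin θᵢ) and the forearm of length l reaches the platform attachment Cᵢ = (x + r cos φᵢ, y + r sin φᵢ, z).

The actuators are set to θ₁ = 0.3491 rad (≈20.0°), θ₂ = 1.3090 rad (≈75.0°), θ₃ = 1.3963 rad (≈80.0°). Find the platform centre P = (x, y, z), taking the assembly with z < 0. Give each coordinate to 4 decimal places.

(0.1916, 0.0206, -0.4173)

arm 1 at φ=0.0°: (R−r)+L cos θ1 = 0.2779;  O1 = (0.2779, 0.0000, -0.0684)
O2 = (0.1418·cos120.0°, 0.1418·sin120.0°, -0.1932) = (-0.0709, 0.1228, -0.1932)
arm 3 at φ=240.0°: (R−r)+L cos θ3 = 0.1247;  O3 = (-0.0624, -0.1080, -0.1970)
eliminate P² terms by subtracting sphere 1 from 2 and 3
linear system: -0.6976x+0.2455y = -0.0245−-0.2495z; -0.6806x+-0.2160y = -0.0276−-0.2571z
Cramer: x(z) = 0.0380-0.3683z;  y(z) = 0.0080-0.0300z
sphere 1 gives Az²+Bz+C=0 with A=1.1365, B=0.3131, C=-0.0673;  B²−4AC=0.4038;  roots -0.4173, 0.1418;  negative root z = -0.4173
x = 0.1916, y = 0.0206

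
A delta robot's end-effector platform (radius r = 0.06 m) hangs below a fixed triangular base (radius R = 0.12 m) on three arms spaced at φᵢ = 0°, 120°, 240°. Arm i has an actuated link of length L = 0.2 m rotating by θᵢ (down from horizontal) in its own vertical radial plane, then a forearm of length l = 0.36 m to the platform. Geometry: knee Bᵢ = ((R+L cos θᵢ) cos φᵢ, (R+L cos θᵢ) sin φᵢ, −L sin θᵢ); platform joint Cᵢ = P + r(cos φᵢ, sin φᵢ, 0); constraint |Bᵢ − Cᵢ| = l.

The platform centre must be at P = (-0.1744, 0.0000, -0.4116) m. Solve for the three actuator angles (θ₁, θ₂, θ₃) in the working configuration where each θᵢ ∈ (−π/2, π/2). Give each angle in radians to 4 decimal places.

θ₁ = 1.3090, θ₂ = 0.6110, θ₃ = 0.6110

rotate P by −φ1: (-0.1744, 0.0000, -0.4116)
  A cos θ + B sin θ = C:  0.2344·cos θ + -0.4116·sin θ = -0.3369
  γ=atan2(-0.4116,0.2344)=-1.0531;  ψ=arccos(-0.7113)=2.3621;  θ1=γ+ψ≈1.3090
φ2=120.0° → target in arm frame (0.0872, 0.1510)
  e−x'=-0.0272;  (l²−L²−(e−x')²−y'²−z²)/2L = -0.2584
  γ=atan2(-0.4116,-0.0272)=-1.6368;  ψ=arccos(-0.6265)=2.2478;  θ2=γ+ψ≈0.6110
arm 3 (φ=240.0°): x'=0.0872, y'=-0.1510
  A cos θ + B sin θ = C:  -0.0272·cos θ + -0.4116·sin θ = -0.2584
  θ3 = atan2(B,A) + arccos(C/0.4125) = 0.6110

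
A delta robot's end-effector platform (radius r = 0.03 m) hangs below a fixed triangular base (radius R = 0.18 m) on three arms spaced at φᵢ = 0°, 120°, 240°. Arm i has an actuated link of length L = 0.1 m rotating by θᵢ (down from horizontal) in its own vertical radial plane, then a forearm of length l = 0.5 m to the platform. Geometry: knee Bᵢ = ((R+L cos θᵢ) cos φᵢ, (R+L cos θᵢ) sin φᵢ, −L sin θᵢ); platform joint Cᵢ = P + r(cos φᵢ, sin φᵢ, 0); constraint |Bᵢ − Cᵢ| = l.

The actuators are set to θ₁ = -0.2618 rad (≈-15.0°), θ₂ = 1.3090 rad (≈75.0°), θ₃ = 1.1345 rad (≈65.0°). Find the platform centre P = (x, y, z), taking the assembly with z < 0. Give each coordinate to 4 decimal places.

S1 = (0.2466·cos0.0°, 0.2466·sin0.0°, 0.0259) = (0.2466, 0.0000, 0.0259)
arm 2 at φ=120.0°: ρ2 = 0.1759;  S2 = (-0.0879, 0.1523, -0.0966)
φ3=240.0°: virtual centre (-0.0961, -0.1665, -0.0906), radius l
|S₂|²−|S₁|² = -0.0212;  |S₃|²−|S₁|² = -0.0163
[-0.6691 0.3046 -0.2449]·P = -0.0212;  [-0.6854 -0.3330 -0.2330]·P = -0.0163
Cramer: x(z) = 0.0279-0.3535z;  y(z) = -0.0084+0.0278z
quadratic in z: (1.1257)z²+(0.1024)z+(-0.2014)=0, √Δ=0.9578 → z ∈ {-0.4709, 0.3800}; z = -0.4709 (taking z<0)
x = 0.1943, y = -0.0215

(0.1943, -0.0215, -0.4709)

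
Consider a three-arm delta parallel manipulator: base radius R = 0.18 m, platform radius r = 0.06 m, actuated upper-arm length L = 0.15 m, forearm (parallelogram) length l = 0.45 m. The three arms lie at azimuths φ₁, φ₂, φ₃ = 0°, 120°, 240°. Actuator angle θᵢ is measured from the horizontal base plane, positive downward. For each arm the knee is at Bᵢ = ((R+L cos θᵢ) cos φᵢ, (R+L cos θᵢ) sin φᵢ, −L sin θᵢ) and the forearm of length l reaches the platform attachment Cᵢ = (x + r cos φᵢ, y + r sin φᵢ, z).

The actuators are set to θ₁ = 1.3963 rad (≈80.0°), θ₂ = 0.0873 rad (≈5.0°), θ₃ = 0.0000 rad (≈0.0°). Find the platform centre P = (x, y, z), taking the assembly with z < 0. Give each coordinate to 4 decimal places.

O1 = (0.1460·cos0.0°, 0.1460·sin0.0°, -0.1477) = (0.1460, 0.0000, -0.1477)
O2 = (0.2694·cos120.0°, 0.2694·sin120.0°, -0.0131) = (-0.1347, 0.2333, -0.0131)
φ3=240.0°: virtual centre (-0.1350, -0.2338, 0.0000), radius l
subtract pairs → two planes through P
plane₁₂: -0.5615x+0.4667y+0.2693z = 0.0296
det = 0.5249;  x = -0.0528+0.5026z,  y = -0.0001+0.0277z
sphere 1 gives Az²+Bz+C=0 with A=1.2534, B=0.0955, C=-0.1411;  B²−4AC=0.7167;  roots -0.3758, 0.2996;  negative root z = -0.3758
x = -0.2417, y = -0.0105

(-0.2417, -0.0105, -0.3758)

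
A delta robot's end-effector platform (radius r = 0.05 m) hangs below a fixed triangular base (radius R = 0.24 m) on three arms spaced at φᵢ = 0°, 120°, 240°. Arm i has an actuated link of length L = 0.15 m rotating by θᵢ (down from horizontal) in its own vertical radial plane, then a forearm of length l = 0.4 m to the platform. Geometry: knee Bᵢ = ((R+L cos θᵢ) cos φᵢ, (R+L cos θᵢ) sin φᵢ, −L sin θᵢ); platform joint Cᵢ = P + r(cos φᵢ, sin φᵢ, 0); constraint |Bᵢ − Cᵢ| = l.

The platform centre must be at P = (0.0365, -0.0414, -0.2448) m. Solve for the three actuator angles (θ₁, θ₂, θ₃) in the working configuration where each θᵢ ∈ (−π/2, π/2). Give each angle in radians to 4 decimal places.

arm 1 (φ=0.0°): x'=0.0365, y'=-0.0414
  A cos θ + B sin θ = C:  0.1535·cos θ + -0.2448·sin θ = 0.1743
  γ=atan2(-0.2448,0.1535)=-1.0107;  ψ=arccos(0.6033)=0.9232;  θ1=γ+ψ≈-0.0876
rotate P by −φ2: (-0.0541, -0.0109, -0.2448)
  A cos θ + B sin θ = C:  0.2441·cos θ + -0.2448·sin θ = 0.0596
  √(A²+B²)=0.3457;  θ2 = -0.7868+1.3977 ≈ 0.6108
arm 3 (φ=240.0°): x'=0.0176, y'=0.0523
  e−x'=0.1724;  (l²−L²−(e−x')²−y'²−z²)/2L = 0.1504
  √(A²+B²)=0.2994;  θ3 = -0.9572+1.0446 ≈ 0.0873

θ₁ = -0.0876, θ₂ = 0.6108, θ₃ = 0.0873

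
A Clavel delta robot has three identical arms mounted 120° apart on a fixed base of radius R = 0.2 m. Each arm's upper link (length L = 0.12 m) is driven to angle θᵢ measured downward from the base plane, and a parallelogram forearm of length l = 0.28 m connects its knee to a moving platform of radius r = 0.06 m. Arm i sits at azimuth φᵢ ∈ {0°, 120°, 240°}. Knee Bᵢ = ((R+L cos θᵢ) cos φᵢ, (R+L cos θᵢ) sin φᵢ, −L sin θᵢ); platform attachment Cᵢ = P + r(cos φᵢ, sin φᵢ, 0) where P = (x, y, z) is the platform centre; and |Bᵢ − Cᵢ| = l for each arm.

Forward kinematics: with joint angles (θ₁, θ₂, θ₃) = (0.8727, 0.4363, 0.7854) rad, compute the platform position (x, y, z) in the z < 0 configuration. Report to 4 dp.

(-0.0241, 0.0267, -0.2316)

S1 = (0.2171·cos0.0°, 0.2171·sin0.0°, -0.0919) = (0.2171, 0.0000, -0.0919)
arm 2 at φ=120.0°: ρ2 = 0.2488;  S2 = (-0.1244, 0.2154, -0.0507)
S3 = (0.2249·cos240.0°, 0.2249·sin240.0°, -0.0849) = (-0.1124, -0.1947, -0.0849)
|S₂|²−|S₁|² = 0.0089;  |S₃|²−|S₁|² = 0.0022
[-0.6830 0.4309 0.0824]·P = 0.0089;  [-0.6591 -0.3895 0.0142]·P = 0.0022
Cramer: x(z) = -0.0080+0.0695z;  y(z) = 0.0079-0.0812z
into |P−S₁|² = l²: 1.0114z² + 0.1513z + -0.0192 = 0;  Δ = 0.1006;  z = -0.2316 or 0.0820 → z<0 root = -0.2316
x = -0.0241, y = 0.0267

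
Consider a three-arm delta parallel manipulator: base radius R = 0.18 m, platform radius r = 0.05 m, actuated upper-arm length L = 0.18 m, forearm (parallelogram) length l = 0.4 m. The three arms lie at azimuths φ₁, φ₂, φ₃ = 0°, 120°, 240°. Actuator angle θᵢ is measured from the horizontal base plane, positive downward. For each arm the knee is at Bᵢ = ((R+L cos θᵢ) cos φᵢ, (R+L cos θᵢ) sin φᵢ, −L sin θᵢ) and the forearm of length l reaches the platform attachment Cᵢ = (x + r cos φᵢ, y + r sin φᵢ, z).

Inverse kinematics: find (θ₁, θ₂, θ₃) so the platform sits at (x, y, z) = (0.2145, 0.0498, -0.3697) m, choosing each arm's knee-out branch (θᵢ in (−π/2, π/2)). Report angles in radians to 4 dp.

rotate P by −φ1: (0.2145, 0.0498, -0.3697)
  A cos θ + B sin θ = C:  -0.0845·cos θ + -0.3697·sin θ = -0.0519
  √(A²+B²)=0.3792;  θ1 = -1.7955+1.7082 ≈ -0.0873
φ2=120.0° → target in arm frame (-0.0641, -0.2107)
  A=0.1941, B=-0.3697, C=(l²−L²−A²−y'²−z²)/(2L)=-0.2532
  √(A²+B²)=0.4176;  θ2 = -1.0873+2.2222 ≈ 1.1349
φ3=240.0° → target in arm frame (-0.1504, 0.1609)
  A cos θ + B sin θ = C:  0.2804·cos θ + -0.3697·sin θ = -0.3155
  γ=atan2(-0.3697,0.2804)=-0.9219;  ψ=arccos(-0.6799)=2.3184;  θ3=γ+ψ≈1.3965

θ₁ = -0.0873, θ₂ = 1.1349, θ₃ = 1.3965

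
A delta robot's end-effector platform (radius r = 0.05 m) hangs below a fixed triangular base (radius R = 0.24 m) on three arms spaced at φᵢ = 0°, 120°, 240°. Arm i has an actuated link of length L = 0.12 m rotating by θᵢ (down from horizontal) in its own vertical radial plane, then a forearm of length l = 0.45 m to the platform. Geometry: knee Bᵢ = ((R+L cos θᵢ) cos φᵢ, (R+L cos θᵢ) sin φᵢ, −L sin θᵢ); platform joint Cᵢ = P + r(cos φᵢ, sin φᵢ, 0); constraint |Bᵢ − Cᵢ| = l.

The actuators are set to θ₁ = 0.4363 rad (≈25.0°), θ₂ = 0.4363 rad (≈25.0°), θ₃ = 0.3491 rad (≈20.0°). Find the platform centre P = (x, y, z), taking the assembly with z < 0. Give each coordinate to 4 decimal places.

(-0.0049, -0.0085, -0.3827)

centre 1 = (0.2988·cos0.0°, 0.2988·sin0.0°, -0.0507) = (0.2988, 0.0000, -0.0507)
arm 2 at φ=120.0°: ρ2 = 0.2988;  centre 2 = (-0.1494, 0.2587, -0.0507)
arm 3 at φ=240.0°: ρ3 = 0.3028;  centre 3 = (-0.1514, -0.2622, -0.0410)
subtract pairs → two planes through P
linear system: -0.8963x+0.5175y = 0.0000−0.0000z; -0.9003x+-0.5244y = 0.0015−0.0193z
Cramer: x(z) = -0.0008+0.0107z;  y(z) = -0.0015+0.0185z
quadratic in z: (1.0005)z²+(0.0950)z+(-0.1102)=0, √Δ=0.6707 → z ∈ {-0.3827, 0.2878}; z = -0.3827 (taking z<0)
x = -0.0049, y = -0.0085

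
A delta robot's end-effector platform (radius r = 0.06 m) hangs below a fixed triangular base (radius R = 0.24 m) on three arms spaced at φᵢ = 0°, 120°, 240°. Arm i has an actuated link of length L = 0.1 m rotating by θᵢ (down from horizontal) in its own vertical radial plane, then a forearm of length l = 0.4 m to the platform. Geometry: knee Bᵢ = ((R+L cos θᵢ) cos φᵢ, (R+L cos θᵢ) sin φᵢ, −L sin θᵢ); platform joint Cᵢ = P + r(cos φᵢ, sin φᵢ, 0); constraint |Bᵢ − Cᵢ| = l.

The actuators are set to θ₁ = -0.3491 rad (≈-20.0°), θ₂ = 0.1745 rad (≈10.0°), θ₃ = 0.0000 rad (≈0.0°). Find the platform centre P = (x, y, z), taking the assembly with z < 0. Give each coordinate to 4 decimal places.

(0.0268, -0.0107, -0.2801)

arm 1 at φ=0.0°: (R−r)+L cos θ1 = 0.2740;  O1 = (0.2740, 0.0000, 0.0342)
arm 2 at φ=120.0°: (R−r)+L cos θ2 = 0.2785;  O2 = (-0.1392, 0.2412, -0.0174)
O3 = (0.2800·cos240.0°, 0.2800·sin240.0°, 0.0000) = (-0.1400, -0.2425, 0.0000)
subtract pairs → two planes through P
[-0.8264 0.4823 -0.1031]·P = 0.0016;  [-0.8279 -0.4850 -0.0684]·P = 0.0022
Cramer: x(z) = -0.0023-0.1037z;  y(z) = -0.0006+0.0361z
quadratic in z: (1.0121)z²+(-0.0111)z+(-0.0825)=0, √Δ=0.5780 → z ∈ {-0.2801, 0.2911}; z = -0.2801 (taking z<0)
x = 0.0268, y = -0.0107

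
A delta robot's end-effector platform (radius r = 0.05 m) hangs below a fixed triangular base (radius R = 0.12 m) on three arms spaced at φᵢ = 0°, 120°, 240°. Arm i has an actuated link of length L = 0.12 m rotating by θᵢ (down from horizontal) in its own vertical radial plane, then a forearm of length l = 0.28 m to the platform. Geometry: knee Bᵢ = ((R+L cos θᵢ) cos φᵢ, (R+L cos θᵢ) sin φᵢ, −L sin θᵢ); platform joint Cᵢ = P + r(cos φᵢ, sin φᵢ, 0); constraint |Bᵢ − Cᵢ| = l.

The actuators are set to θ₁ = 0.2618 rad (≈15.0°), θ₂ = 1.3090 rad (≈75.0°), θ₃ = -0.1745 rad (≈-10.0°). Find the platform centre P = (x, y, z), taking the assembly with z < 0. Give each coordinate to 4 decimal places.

φ1=0.0°: virtual centre (0.1859, 0.0000, -0.0311), radius l
φ2=120.0°: virtual centre (-0.0505, 0.0875, -0.1159), radius l
O3 = (0.1882·cos240.0°, 0.1882·sin240.0°, 0.0208) = (-0.0941, -0.1630, 0.0208)
subtract pairs → two planes through P
linear system: -0.4729x+0.1750y = -0.0119−-0.1697z; -0.5600x+-0.3259y = 0.0003−0.1038z
det = 0.2521;  x = 0.0151+-0.1473z,  y = -0.0270+0.5715z
into |P−O₁|² = l²: 1.3484z² + 0.0816z + -0.0475 = 0;  Δ = 0.2631;  z = -0.2205 or 0.1599 → z<0 root = -0.2205
x = 0.0476, y = -0.1530

(0.0476, -0.1530, -0.2205)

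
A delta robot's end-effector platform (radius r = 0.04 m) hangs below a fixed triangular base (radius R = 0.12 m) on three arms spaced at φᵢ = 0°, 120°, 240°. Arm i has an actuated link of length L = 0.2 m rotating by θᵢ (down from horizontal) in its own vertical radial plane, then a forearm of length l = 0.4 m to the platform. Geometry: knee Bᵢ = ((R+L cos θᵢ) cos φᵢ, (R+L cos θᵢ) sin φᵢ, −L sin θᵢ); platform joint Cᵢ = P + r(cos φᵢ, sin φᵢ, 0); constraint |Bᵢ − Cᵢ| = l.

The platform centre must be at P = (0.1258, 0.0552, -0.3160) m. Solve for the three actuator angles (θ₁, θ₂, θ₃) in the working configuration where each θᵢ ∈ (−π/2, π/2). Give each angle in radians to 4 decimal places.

arm 1 (φ=0.0°): x'=0.1258, y'=0.0552
  A cos θ + B sin θ = C:  -0.0458·cos θ + -0.3160·sin θ = 0.0375
  γ=atan2(-0.3160,-0.0458)=-1.7147;  ψ=arccos(0.1174)=1.4531;  θ1=γ+ψ≈-0.2616
arm 2 (φ=120.0°): x'=-0.0151, y'=-0.1365
  A cos θ + B sin θ = C:  0.0951·cos θ + -0.3160·sin θ = -0.0189
  γ=atan2(-0.3160,0.0951)=-1.2785;  ψ=arccos(-0.0572)=1.6280;  θ2=γ+ψ≈0.3495
rotate P by −φ3: (-0.1107, 0.0813, -0.3160)
  A cos θ + B sin θ = C:  0.1907·cos θ + -0.3160·sin θ = -0.0571
  γ=atan2(-0.3160,0.1907)=-1.0278;  ψ=arccos(-0.1547)=1.7261;  θ3=γ+ψ≈0.6983

θ₁ = -0.2616, θ₂ = 0.3495, θ₃ = 0.6983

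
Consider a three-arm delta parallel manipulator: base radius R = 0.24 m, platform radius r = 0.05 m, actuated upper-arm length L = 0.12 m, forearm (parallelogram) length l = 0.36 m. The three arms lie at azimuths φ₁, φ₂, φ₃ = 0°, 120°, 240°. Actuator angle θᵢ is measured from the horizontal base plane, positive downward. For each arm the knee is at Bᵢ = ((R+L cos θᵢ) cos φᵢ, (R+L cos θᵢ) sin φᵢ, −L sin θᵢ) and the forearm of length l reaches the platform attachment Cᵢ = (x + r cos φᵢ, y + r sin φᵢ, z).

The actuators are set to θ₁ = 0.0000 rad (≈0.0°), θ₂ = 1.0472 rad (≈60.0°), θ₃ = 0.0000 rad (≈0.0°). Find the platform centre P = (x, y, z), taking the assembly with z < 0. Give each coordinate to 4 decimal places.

S1 = (0.3100·cos0.0°, 0.3100·sin0.0°, 0.0000) = (0.3100, 0.0000, 0.0000)
S2 = (0.2500·cos120.0°, 0.2500·sin120.0°, -0.1039) = (-0.1250, 0.2165, -0.1039)
φ3=240.0°: virtual centre (-0.1550, -0.2685, 0.0000), radius l
subtract pairs → two planes through P
plane₁₂: -0.8700x+0.4330y+-0.2078z = -0.0228
det = 0.8698;  x = 0.0141+-0.1283z,  y = -0.0244+0.2222z
quadratic in z: (1.0658)z²+(0.0651)z+(-0.0414)=0, √Δ=0.4253 → z ∈ {-0.2301, 0.1690}; z = -0.2301 (taking z<0)
x = 0.0436, y = -0.0755

(0.0436, -0.0755, -0.2301)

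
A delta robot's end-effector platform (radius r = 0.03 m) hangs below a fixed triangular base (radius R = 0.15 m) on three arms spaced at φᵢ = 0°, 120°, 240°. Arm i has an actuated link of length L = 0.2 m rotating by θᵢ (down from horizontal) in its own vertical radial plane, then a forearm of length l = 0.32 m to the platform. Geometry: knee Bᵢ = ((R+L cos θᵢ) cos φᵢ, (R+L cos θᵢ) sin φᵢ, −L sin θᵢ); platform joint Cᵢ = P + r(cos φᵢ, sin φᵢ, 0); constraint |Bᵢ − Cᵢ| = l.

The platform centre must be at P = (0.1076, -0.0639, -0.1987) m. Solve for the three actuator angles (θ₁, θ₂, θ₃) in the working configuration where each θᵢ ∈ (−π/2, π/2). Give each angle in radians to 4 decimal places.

θ₁ = -0.1745, θ₂ = 1.1348, θ₃ = 0.6109

arm 1 (φ=0.0°): x'=0.1076, y'=-0.0639
  A cos θ + B sin θ = C:  0.0124·cos θ + -0.1987·sin θ = 0.0467
  γ=atan2(-0.1987,0.0124)=-1.5085;  ψ=arccos(0.2346)=1.3340;  θ1=γ+ψ≈-0.1745
rotate P by −φ2: (-0.1091, -0.0612, -0.1987)
  e−x'=0.2291;  (l²−L²−(e−x')²−y'²−z²)/2L = -0.0833
  √(A²+B²)=0.3033;  θ2 = -0.7144+1.8492 ≈ 1.1348
φ3=240.0° → target in arm frame (0.0015, 0.1251)
  A=0.1185, B=-0.1987, C=(l²−L²−A²−y'²−z²)/(2L)=-0.0169
  θ3 = atan2(B,A) + arccos(C/0.2313) = 0.6109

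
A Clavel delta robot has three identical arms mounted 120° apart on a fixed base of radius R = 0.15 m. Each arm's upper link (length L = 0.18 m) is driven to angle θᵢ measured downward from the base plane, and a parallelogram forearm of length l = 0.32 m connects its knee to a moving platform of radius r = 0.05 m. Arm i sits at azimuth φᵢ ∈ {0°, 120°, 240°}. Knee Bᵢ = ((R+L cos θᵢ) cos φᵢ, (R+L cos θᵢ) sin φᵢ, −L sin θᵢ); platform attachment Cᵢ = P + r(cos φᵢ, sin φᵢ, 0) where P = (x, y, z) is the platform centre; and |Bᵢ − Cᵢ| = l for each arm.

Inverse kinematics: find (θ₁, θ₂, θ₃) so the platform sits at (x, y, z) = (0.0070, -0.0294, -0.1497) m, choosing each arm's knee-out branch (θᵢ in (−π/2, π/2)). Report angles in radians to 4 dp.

rotate P by −φ1: (0.0070, -0.0294, -0.1497)
  A=0.0930, B=-0.1497, C=(l²−L²−A²−y'²−z²)/(2L)=0.1058
  √(A²+B²)=0.1762;  θ1 = -1.0149+0.9271 ≈ -0.0878
φ2=120.0° → target in arm frame (-0.0290, 0.0086)
  A=0.1290, B=-0.1497, C=(l²−L²−A²−y'²−z²)/(2L)=0.0858
  γ=atan2(-0.1497,0.1290)=-0.8597;  ψ=arccos(0.4342)=1.1217;  θ2=γ+ψ≈0.2620
rotate P by −φ3: (0.0220, 0.0208, -0.1497)
  A cos θ + B sin θ = C:  0.0780·cos θ + -0.1497·sin θ = 0.1141
  θ3 = atan2(B,A) + arccos(C/0.1688) = -0.2614

θ₁ = -0.0878, θ₂ = 0.2620, θ₃ = -0.2614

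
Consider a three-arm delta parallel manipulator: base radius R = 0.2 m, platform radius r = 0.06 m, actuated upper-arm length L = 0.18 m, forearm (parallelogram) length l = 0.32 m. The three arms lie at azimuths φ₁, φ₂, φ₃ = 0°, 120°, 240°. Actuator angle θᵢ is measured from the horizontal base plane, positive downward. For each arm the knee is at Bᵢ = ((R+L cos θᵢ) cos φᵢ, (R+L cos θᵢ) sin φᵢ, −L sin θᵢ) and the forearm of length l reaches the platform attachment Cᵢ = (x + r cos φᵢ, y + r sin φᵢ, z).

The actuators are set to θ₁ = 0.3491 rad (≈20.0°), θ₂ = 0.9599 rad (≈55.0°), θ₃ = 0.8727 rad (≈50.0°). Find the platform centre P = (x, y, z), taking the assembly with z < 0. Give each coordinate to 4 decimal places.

(0.0707, -0.0111, -0.2747)

φ1=0.0°: virtual centre (0.3091, 0.0000, -0.0616), radius l
centre 2 = (0.2432·cos120.0°, 0.2432·sin120.0°, -0.1474) = (-0.1216, 0.2107, -0.1474)
φ3=240.0°: virtual centre (-0.1278, -0.2214, -0.1379), radius l
subtract pairs → two planes through P
linear system: -0.8615x+0.4213y = -0.0185−-0.1717z; -0.8740x+-0.4429y = -0.0150−-0.1526z
det = 0.7498;  x = 0.0193+-0.1872z,  y = -0.0043+0.0248z
quadratic in z: (1.0357)z²+(0.2315)z+(-0.0146)=0, √Δ=0.3376 → z ∈ {-0.2747, 0.0513}; z = -0.2747 (taking z<0)
x = 0.0707, y = -0.0111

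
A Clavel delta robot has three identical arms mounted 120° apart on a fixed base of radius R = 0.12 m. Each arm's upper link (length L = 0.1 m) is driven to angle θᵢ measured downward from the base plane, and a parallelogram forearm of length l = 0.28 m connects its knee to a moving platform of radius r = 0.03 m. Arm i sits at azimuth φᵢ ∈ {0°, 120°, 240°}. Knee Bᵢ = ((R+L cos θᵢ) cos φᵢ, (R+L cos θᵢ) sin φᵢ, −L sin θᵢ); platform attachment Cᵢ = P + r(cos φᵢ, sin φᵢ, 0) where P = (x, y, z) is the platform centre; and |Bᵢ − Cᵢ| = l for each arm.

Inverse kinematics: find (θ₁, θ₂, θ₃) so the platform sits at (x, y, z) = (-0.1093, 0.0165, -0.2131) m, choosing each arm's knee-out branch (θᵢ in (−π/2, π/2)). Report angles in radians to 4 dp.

θ₁ = 1.0476, θ₂ = -0.2613, θ₃ = -0.0002

φ1=0.0° → target in arm frame (-0.1093, 0.0165)
  A=0.1993, B=-0.2131, C=(l²−L²−A²−y'²−z²)/(2L)=-0.0850
  γ=atan2(-0.2131,0.1993)=-0.8188;  ψ=arccos(-0.2914)=1.8665;  θ1=γ+ψ≈1.0476
arm 2 (φ=120.0°): x'=0.0689, y'=0.0864
  e−x'=0.0211;  (l²−L²−(e−x')²−y'²−z²)/2L = 0.0754
  √(A²+B²)=0.2141;  θ2 = -1.4723+1.2110 ≈ -0.2613
φ3=240.0° → target in arm frame (0.0404, -0.1029)
  A cos θ + B sin θ = C:  0.0496·cos θ + -0.2131·sin θ = 0.0497
  √(A²+B²)=0.2188;  θ3 = -1.3419+1.3418 ≈ -0.0002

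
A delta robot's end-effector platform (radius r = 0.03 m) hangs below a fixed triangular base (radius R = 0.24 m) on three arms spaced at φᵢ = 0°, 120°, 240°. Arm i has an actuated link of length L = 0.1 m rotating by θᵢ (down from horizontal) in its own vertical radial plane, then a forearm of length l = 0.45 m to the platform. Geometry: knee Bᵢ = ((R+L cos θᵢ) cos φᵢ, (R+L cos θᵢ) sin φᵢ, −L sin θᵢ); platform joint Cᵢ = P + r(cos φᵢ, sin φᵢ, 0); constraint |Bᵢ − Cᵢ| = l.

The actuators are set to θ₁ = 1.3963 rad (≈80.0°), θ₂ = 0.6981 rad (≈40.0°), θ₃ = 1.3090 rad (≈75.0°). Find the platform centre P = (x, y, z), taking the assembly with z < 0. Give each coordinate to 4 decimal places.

(-0.0396, 0.0539, -0.4567)

φ1=0.0°: virtual centre (0.2274, 0.0000, -0.0985), radius l
centre 2 = (0.2866·cos120.0°, 0.2866·sin120.0°, -0.0643) = (-0.1433, 0.2482, -0.0643)
φ3=240.0°: virtual centre (-0.1179, -0.2043, -0.0966), radius l
subtract pairs → two planes through P
plane₁₂: -0.7413x+0.4964y+0.0684z = 0.0249
det = 0.6457;  x = -0.0185+0.0462z,  y = 0.0225+-0.0688z
quadratic in z: (1.0069)z²+(0.1712)z+(-0.1318)=0, √Δ=0.7485 → z ∈ {-0.4567, 0.2867}; z = -0.4567 (taking z<0)
x = -0.0396, y = 0.0539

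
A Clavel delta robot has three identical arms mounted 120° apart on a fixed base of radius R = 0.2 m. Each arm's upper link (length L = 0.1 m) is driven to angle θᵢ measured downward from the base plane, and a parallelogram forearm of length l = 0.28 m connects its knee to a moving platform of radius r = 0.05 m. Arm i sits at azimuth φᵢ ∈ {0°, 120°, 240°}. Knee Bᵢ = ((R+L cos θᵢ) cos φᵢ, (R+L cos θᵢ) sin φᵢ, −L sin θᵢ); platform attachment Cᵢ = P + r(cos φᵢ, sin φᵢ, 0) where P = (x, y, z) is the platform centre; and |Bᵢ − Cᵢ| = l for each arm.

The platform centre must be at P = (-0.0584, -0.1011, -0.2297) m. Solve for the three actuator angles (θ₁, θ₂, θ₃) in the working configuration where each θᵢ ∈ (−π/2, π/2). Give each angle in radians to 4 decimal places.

rotate P by −φ1: (-0.0584, -0.1011, -0.2297)
  A cos θ + B sin θ = C:  0.2084·cos θ + -0.2297·sin θ = -0.1901
  θ1 = atan2(B,A) + arccos(C/0.3101) = 1.3965
rotate P by −φ2: (-0.0584, 0.1011, -0.2297)
  A=0.2084, B=-0.2297, C=(l²−L²−A²−y'²−z²)/(2L)=-0.1900
  γ=atan2(-0.2297,0.2084)=-0.8341;  ψ=arccos(-0.6127)=2.2302;  θ2=γ+ψ≈1.3962
arm 3 (φ=240.0°): x'=0.1168, y'=0.0000
  A=0.0332, B=-0.2297, C=(l²−L²−A²−y'²−z²)/(2L)=0.0727
  γ=atan2(-0.2297,0.0332)=-1.4271;  ψ=arccos(0.3131)=1.2524;  θ3=γ+ψ≈-0.1747

θ₁ = 1.3965, θ₂ = 1.3962, θ₃ = -0.1747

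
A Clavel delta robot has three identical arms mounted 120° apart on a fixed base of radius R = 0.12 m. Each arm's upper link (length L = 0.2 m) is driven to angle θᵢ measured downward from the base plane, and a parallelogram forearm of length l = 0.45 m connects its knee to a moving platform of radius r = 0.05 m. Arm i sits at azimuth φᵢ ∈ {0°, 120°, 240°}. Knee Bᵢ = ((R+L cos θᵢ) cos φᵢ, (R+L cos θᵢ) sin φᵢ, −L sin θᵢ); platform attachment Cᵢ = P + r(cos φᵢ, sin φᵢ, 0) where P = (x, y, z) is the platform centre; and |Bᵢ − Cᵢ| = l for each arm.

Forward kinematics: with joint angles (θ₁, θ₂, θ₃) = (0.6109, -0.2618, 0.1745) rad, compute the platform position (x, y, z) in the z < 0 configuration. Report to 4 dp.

(-0.1306, 0.0696, -0.3694)

φ1=0.0°: virtual centre (0.2338, 0.0000, -0.1147), radius l
arm 2 at φ=120.0°: e+L cos θ2 = 0.2632;  S2 = (-0.1316, 0.2279, 0.0518)
φ3=240.0°: virtual centre (-0.1335, -0.2312, -0.0347), radius l
subtract pairs → two planes through P
[-0.7308 0.4559 0.3330]·P = 0.0041;  [-0.7346 -0.4624 0.1600]·P = 0.0046
Cramer: x(z) = -0.0060+0.3372z;  y(z) = -0.0006-0.1898z
into |P−S₁|² = l²: 1.1497z² + 0.0679z + -0.1318 = 0;  Δ = 0.6109;  z = -0.3694 or 0.3104 → z<0 root = -0.3694
x = -0.1306, y = 0.0696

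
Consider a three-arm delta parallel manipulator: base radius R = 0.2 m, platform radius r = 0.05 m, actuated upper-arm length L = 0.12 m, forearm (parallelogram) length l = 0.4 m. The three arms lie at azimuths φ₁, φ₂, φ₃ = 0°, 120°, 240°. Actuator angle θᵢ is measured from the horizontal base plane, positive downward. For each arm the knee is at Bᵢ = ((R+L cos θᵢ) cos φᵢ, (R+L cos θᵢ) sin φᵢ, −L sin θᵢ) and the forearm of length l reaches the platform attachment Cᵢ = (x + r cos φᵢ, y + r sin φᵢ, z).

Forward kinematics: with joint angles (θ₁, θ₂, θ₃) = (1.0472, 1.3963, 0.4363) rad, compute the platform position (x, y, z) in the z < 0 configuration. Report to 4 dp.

arm 1 at φ=0.0°: ρ1 = 0.2100;  O1 = (0.2100, 0.0000, -0.1039)
arm 2 at φ=120.0°: ρ2 = 0.1708;  O2 = (-0.0854, 0.1479, -0.1182)
φ3=240.0°: virtual centre (-0.1294, -0.2241, -0.0507), radius l
subtract pairs → two planes through P
linear system: -0.5908x+0.2959y = -0.0117−-0.0285z; -0.6788x+-0.4482y = 0.0146−0.1064z
Cramer: x(z) = 0.0020+0.0402z;  y(z) = -0.0357+0.1766z
into |P−O₁|² = l²: 1.0328z² + 0.1785z + -0.1047 = 0;  Δ = 0.4643;  z = -0.4163 or 0.2434 → z<0 root = -0.4163
x = -0.0147, y = -0.1092

(-0.0147, -0.1092, -0.4163)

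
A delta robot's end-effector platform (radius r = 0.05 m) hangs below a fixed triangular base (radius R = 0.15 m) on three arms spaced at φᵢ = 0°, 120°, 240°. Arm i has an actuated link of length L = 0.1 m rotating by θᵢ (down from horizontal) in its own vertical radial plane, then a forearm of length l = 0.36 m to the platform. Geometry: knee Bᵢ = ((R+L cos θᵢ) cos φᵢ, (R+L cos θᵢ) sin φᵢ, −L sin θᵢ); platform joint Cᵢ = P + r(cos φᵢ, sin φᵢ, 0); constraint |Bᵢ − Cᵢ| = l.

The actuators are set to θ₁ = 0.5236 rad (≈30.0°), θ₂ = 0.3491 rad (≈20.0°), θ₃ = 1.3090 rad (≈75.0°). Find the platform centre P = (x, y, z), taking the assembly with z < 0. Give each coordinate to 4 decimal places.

φ1=0.0°: virtual centre (0.1866, 0.0000, -0.0500), radius l
arm 2 at φ=120.0°: (R−r)+L cos θ2 = 0.1940;  centre 2 = (-0.0970, 0.1680, -0.0342)
centre 3 = (0.1259·cos240.0°, 0.1259·sin240.0°, -0.0966) = (-0.0629, -0.1090, -0.0966)
|centre ₂|²−|centre ₁|² = 0.0015;  |centre ₃|²−|centre ₁|² = -0.0121
plane₁₂: -0.5672x+0.3360y+0.0316z = 0.0015
Cramer: x(z) = 0.0129-0.0838z;  y(z) = 0.0262-0.2355z
into |P−centre ₁|² = l²: 1.0625z² + 0.1168z + -0.0962 = 0;  Δ = 0.4227;  z = -0.3609 or 0.2510 → z<0 root = -0.3609
x = 0.0432, y = 0.1112

(0.0432, 0.1112, -0.3609)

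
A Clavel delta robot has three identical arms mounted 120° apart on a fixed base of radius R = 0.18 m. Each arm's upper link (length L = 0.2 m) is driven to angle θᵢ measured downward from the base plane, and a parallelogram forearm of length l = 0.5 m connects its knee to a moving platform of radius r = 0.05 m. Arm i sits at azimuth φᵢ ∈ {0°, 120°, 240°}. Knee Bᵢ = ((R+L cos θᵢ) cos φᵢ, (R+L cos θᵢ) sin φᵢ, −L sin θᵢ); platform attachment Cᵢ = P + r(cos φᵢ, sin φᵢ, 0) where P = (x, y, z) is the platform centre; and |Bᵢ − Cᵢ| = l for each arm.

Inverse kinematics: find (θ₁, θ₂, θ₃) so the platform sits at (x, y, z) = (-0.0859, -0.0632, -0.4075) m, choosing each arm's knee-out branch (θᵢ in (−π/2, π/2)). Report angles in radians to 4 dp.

θ₁ = 0.5233, θ₂ = 0.2617, θ₃ = -0.1747

φ1=0.0° → target in arm frame (-0.0859, -0.0632)
  A cos θ + B sin θ = C:  0.2159·cos θ + -0.4075·sin θ = -0.0167
  γ=atan2(-0.4075,0.2159)=-1.0836;  ψ=arccos(-0.0361)=1.6069;  θ1=γ+ψ≈0.5233
rotate P by −φ2: (-0.0118, 0.1060, -0.4075)
  A cos θ + B sin θ = C:  0.1418·cos θ + -0.4075·sin θ = 0.0315
  √(A²+B²)=0.4315;  θ2 = -1.2360+1.4977 ≈ 0.2617
arm 3 (φ=240.0°): x'=0.0977, y'=-0.0428
  e−x'=0.0323;  (l²−L²−(e−x')²−y'²−z²)/2L = 0.1027
  γ=atan2(-0.4075,0.0323)=-1.4917;  ψ=arccos(0.2512)=1.3169;  θ3=γ+ψ≈-0.1747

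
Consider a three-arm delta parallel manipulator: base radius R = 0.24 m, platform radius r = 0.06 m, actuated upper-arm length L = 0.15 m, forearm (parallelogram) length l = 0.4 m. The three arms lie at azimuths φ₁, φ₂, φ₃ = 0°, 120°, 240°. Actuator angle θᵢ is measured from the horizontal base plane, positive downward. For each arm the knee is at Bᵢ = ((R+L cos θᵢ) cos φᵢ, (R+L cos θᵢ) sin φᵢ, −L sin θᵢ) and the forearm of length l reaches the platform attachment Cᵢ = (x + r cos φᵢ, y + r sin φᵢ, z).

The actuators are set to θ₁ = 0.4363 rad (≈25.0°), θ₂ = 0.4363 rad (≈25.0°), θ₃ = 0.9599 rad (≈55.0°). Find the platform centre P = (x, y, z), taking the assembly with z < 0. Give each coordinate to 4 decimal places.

O1 = (0.3159·cos0.0°, 0.3159·sin0.0°, -0.0634) = (0.3159, 0.0000, -0.0634)
O2 = (0.3159·cos120.0°, 0.3159·sin120.0°, -0.0634) = (-0.1580, 0.2736, -0.0634)
arm 3 at φ=240.0°: (R−r)+L cos θ3 = 0.2660;  O3 = (-0.1330, -0.2304, -0.1229)
|O₂|²−|O₁|² = 0.0000;  |O₃|²−|O₁|² = -0.0180
[-0.9478 0.5472 0.0000]·P = 0.0000;  [-0.8979 -0.4608 -0.1190]·P = -0.0180
det = 0.9281;  x = 0.0106+-0.0701z,  y = 0.0183+-0.1215z
sphere 1 gives Az²+Bz+C=0 with A=1.0197, B=0.1652, C=-0.0624;  B²−4AC=0.2818;  roots -0.3413, 0.1793;  negative root z = -0.3413
x = 0.0345, y = 0.0598

(0.0345, 0.0598, -0.3413)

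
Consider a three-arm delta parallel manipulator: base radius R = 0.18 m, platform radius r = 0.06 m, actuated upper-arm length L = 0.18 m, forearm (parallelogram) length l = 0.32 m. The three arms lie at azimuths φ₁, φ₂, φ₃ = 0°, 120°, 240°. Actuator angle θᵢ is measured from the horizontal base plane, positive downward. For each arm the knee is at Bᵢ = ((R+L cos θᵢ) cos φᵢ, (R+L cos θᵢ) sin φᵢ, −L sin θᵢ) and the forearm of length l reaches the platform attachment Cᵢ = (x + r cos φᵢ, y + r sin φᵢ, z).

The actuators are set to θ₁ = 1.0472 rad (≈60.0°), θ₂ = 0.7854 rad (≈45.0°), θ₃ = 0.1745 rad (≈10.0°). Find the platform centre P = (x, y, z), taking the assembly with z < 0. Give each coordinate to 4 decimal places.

φ1=0.0°: virtual centre (0.2100, 0.0000, -0.1559), radius l
S2 = (0.2473·cos120.0°, 0.2473·sin120.0°, -0.1273) = (-0.1236, 0.2141, -0.1273)
S3 = (0.2973·cos240.0°, 0.2973·sin240.0°, -0.0313) = (-0.1486, -0.2574, -0.0313)
subtract pairs → two planes through P
[-0.6673 0.4283 0.0572]·P = 0.0089;  [-0.7173 -0.5149 0.2493]·P = 0.0209
det = 0.6508;  x = -0.0209+0.2093z,  y = -0.0116+0.1925z
quadratic in z: (1.0809)z²+(0.2107)z+(-0.0247)=0, √Δ=0.3886 → z ∈ {-0.2772, 0.0823}; z = -0.2772 (taking z<0)
x = -0.0789, y = -0.0650

(-0.0789, -0.0650, -0.2772)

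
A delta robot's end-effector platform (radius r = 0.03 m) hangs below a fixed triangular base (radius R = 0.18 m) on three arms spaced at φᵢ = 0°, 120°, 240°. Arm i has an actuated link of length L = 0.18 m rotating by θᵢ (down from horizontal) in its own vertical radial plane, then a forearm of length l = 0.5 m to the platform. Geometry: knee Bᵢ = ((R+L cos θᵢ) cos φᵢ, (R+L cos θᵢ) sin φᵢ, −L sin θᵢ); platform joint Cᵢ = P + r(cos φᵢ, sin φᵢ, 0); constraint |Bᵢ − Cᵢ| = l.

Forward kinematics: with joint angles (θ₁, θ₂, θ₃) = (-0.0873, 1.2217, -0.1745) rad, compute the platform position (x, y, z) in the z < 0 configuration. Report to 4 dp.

(0.1119, -0.2143, -0.3802)

S1 = (0.3293·cos0.0°, 0.3293·sin0.0°, 0.0157) = (0.3293, 0.0000, 0.0157)
arm 2 at φ=120.0°: ρ2 = 0.2116;  S2 = (-0.1058, 0.1832, -0.1691)
S3 = (0.3273·cos240.0°, 0.3273·sin240.0°, 0.0313) = (-0.1636, -0.2834, 0.0313)
|S₂|²−|S₁|² = -0.0353;  |S₃|²−|S₁|² = -0.0006
linear system: -0.8702x+0.3664y = -0.0353−-0.3697z; -0.9859x+-0.5668y = -0.0006−0.0311z
det = 0.8545;  x = 0.0237+-0.2319z,  y = -0.0401+0.4582z
sphere 1 gives Az²+Bz+C=0 with A=1.2637, B=0.0736, C=-0.1547;  B²−4AC=0.7876;  roots -0.3802, 0.3220;  negative root z = -0.3802
x = 0.1119, y = -0.2143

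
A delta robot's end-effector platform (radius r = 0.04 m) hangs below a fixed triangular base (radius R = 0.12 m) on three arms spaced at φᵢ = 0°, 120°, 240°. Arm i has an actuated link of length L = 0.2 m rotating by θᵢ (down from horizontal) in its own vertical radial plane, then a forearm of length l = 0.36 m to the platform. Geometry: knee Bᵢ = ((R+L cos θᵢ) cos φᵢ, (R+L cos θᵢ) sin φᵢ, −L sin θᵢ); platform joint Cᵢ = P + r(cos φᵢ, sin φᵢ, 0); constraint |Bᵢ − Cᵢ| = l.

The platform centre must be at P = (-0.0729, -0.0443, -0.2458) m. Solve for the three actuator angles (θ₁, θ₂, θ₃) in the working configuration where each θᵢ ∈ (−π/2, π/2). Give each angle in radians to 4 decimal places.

rotate P by −φ1: (-0.0729, -0.0443, -0.2458)
  e−x'=0.1529;  (l²−L²−(e−x')²−y'²−z²)/2L = 0.0096
  θ1 = atan2(B,A) + arccos(C/0.2895) = 0.5233
arm 2 (φ=120.0°): x'=-0.0019, y'=0.0853
  A cos θ + B sin θ = C:  0.0819·cos θ + -0.2458·sin θ = 0.0380
  θ2 = atan2(B,A) + arccos(C/0.2591) = 0.1745
rotate P by −φ3: (0.0748, -0.0410, -0.2458)
  A cos θ + B sin θ = C:  0.0052·cos θ + -0.2458·sin θ = 0.0687
  √(A²+B²)=0.2459;  θ3 = -1.5497+1.2876 ≈ -0.2621

θ₁ = 0.5233, θ₂ = 0.1745, θ₃ = -0.2621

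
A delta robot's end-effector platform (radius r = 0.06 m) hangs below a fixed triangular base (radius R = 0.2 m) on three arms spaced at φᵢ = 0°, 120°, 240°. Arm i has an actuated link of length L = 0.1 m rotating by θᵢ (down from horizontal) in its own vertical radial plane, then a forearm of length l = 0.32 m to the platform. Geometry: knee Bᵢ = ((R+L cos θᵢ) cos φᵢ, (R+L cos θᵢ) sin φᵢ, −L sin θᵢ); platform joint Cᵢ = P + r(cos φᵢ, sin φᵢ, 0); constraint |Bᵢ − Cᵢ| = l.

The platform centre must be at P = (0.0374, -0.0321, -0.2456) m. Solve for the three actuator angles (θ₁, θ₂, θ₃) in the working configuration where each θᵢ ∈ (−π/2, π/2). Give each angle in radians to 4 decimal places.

arm 1 (φ=0.0°): x'=0.0374, y'=-0.0321
  A=0.1026, B=-0.2456, C=(l²−L²−A²−y'²−z²)/(2L)=0.1026
  √(A²+B²)=0.2662;  θ1 = -1.1751+1.1750 ≈ -0.0001
arm 2 (φ=120.0°): x'=-0.0465, y'=-0.0163
  A cos θ + B sin θ = C:  0.1865·cos θ + -0.2456·sin θ = -0.0148
  θ2 = atan2(B,A) + arccos(C/0.3084) = 0.6976
rotate P by −φ3: (0.0091, 0.0484, -0.2456)
  e−x'=0.1309;  (l²−L²−(e−x')²−y'²−z²)/2L = 0.0630
  θ3 = atan2(B,A) + arccos(C/0.2783) = 0.2613

θ₁ = -0.0001, θ₂ = 0.6976, θ₃ = 0.2613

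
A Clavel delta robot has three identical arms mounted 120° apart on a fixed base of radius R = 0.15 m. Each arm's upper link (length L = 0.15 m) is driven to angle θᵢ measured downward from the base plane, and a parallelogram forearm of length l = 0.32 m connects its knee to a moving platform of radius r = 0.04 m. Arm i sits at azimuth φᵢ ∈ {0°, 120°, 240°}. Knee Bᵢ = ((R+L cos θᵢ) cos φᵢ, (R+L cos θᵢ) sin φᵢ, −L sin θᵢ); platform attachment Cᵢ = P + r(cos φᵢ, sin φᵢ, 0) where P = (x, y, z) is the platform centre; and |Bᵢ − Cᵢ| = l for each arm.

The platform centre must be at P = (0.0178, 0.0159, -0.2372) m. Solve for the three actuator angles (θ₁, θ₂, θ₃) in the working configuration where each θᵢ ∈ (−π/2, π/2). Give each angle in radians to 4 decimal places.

θ₁ = 0.1745, θ₂ = 0.2619, θ₃ = 0.4366

rotate P by −φ1: (0.0178, 0.0159, -0.2372)
  A cos θ + B sin θ = C:  0.0922·cos θ + -0.2372·sin θ = 0.0496
  θ1 = atan2(B,A) + arccos(C/0.2545) = 0.1745
rotate P by −φ2: (0.0049, -0.0234, -0.2372)
  A=0.1051, B=-0.2372, C=(l²−L²−A²−y'²−z²)/(2L)=0.0401
  √(A²+B²)=0.2595;  θ2 = -1.1536+1.4155 ≈ 0.2619
φ3=240.0° → target in arm frame (-0.0227, 0.0075)
  A cos θ + B sin θ = C:  0.1327·cos θ + -0.2372·sin θ = 0.0199
  √(A²+B²)=0.2718;  θ3 = -1.0608+1.4974 ≈ 0.4366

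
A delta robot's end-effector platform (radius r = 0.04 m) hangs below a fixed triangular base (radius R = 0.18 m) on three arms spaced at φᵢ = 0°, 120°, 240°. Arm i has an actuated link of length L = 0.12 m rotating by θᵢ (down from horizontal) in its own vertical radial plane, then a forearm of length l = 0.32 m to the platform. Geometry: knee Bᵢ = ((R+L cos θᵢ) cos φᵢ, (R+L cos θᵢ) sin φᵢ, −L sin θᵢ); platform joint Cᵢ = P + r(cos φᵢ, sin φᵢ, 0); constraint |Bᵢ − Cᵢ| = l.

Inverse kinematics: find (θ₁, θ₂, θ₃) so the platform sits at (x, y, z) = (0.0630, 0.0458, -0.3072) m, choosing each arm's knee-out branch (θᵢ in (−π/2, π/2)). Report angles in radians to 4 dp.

rotate P by −φ1: (0.0630, 0.0458, -0.3072)
  A cos θ + B sin θ = C:  0.0770·cos θ + -0.3072·sin θ = -0.0600
  γ=atan2(-0.3072,0.0770)=-1.3252;  ψ=arccos(-0.1894)=1.7614;  θ1=γ+ψ≈0.4362
arm 2 (φ=120.0°): x'=0.0082, y'=-0.0775
  A cos θ + B sin θ = C:  0.1318·cos θ + -0.3072·sin θ = -0.1240
  √(A²+B²)=0.3343;  θ2 = -1.1654+1.9507 ≈ 0.7853
arm 3 (φ=240.0°): x'=-0.0712, y'=0.0317
  e−x'=0.2112;  (l²−L²−(e−x')²−y'²−z²)/2L = -0.2165
  √(A²+B²)=0.3728;  θ3 = -0.9686+2.1905 ≈ 1.2220

θ₁ = 0.4362, θ₂ = 0.7853, θ₃ = 1.2220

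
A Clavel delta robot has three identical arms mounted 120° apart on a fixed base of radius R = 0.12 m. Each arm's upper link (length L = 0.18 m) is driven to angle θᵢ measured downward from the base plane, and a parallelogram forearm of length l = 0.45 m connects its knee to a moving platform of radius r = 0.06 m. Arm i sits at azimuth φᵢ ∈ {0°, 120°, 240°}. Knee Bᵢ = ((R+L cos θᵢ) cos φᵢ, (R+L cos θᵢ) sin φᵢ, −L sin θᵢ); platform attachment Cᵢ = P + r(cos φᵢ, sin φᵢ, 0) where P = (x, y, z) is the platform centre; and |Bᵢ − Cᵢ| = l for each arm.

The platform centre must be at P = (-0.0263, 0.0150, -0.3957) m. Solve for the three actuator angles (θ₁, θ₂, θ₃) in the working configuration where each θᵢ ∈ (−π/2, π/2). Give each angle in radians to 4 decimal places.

θ₁ = 0.1746, θ₂ = 0.0003, θ₃ = 0.0874

φ1=0.0° → target in arm frame (-0.0263, 0.0150)
  e−x'=0.0863;  (l²−L²−(e−x')²−y'²−z²)/2L = 0.0162
  √(A²+B²)=0.4050;  θ1 = -1.3561+1.5307 ≈ 0.1746
arm 2 (φ=120.0°): x'=0.0261, y'=0.0153
  e−x'=0.0339;  (l²−L²−(e−x')²−y'²−z²)/2L = 0.0337
  √(A²+B²)=0.3971;  θ2 = -1.4854+1.4858 ≈ 0.0003
arm 3 (φ=240.0°): x'=0.0002, y'=-0.0303
  A=0.0598, B=-0.3957, C=(l²−L²−A²−y'²−z²)/(2L)=0.0251
  θ3 = atan2(B,A) + arccos(C/0.4002) = 0.0874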